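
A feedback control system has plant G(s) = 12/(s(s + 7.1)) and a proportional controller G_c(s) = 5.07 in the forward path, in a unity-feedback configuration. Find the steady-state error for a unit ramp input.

0.117

The loop has one pole at the origin (type 1). Velocity error constant K_v = lim_{s→0} s·G_c(s)G(s) = 5.07·12/7.1 = 8.569.
Steady-state error to a unit ramp: e_ss = 1/K_v = 0.117.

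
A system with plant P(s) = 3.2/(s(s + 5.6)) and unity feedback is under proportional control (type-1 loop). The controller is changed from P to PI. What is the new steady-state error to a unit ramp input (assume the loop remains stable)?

0

The integrator raises the loop to type 2, so K_v → ∞ and e_ss to a ramp is zero.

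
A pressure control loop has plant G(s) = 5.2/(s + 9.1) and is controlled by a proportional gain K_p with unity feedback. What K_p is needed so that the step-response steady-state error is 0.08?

The loop is type 0, so e_ss(step) = 1/(1 + K_pos) with K_pos = K_p·G(0).
G(0) = 0.5714. Require 1/(1 + K_p·0.5714) = 0.08, so 1 + 0.5714·K_p = 12.5.
K_p = (12.5 − 1)/0.5714 = 20.1.

K_p = 20.1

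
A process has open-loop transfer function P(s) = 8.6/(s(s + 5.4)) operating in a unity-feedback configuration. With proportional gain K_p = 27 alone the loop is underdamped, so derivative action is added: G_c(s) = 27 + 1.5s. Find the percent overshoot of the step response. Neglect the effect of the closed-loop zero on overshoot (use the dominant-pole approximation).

Forward path: (27 + 1.5s)·8.6/(s(s+5.4)). The closed-loop characteristic equation is s² + (5.4 + 8.6·1.5)s + 8.6·27 = 0.
That is s² + 18.3s + 232.2 = 0, so ω_n = 15.24 rad/s and ζ = 18.3/(2·15.24) = 0.6005.
%OS = 100·exp(−πζ/√(1−ζ²)) = 9.45%.

9.45%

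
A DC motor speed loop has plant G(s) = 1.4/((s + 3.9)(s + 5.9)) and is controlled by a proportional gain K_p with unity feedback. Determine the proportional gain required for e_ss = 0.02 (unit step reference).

K_p = 805

Steady-state error for a unit step on this type-0 loop is 1/(1 + K_p·G(0)).
G(0) = 0.06084. Require 1/(1 + K_p·0.06084) = 0.02, so 1 + 0.06084·K_p = 50.
K_p = (50 − 1)/0.06084 = 805.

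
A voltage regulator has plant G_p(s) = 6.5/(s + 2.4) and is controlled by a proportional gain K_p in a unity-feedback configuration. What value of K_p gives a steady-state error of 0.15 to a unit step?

Steady-state error for a unit step on this type-0 loop is 1/(1 + K_p·G_p(0)).
G_p(0) = 2.708. Require 1/(1 + K_p·2.708) = 0.15, so 1 + 2.708·K_p = 6.667.
K_p = (6.667 − 1)/2.708 = 2.09.

K_p = 2.09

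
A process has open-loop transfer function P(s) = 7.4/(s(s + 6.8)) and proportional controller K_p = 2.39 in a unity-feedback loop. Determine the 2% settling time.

From 1 + K_pP(s) = 0: s² + 6.8s + 17.69 = 0 ⇒ ω_n = 4.205, ζ = 0.8085.
2% settling time T_s ≈ 4/(ζω_n) = 4/3.4 = 1.18 s.

T_s ≈ 1.18 s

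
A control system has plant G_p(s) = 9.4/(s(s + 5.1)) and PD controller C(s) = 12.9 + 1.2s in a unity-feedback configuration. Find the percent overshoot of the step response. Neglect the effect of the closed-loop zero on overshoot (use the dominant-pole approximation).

Forward path: (12.9 + 1.2s)·9.4/(s(s+5.1)). The closed-loop characteristic equation is s² + (5.1 + 9.4·1.2)s + 9.4·12.9 = 0.
That is s² + 16.38s + 121.3 = 0, so ω_n = 11.01 rad/s and ζ = 16.38/(2·11.01) = 0.7437.
%OS = 100·exp(−πζ/√(1−ζ²)) = 3.03%.

3.03%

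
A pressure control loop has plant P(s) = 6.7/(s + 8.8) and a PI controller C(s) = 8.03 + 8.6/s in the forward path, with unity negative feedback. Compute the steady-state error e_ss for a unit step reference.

0

The open loop C(s)P(s) has a pole at the origin (type 1), so the static position error constant is infinite and e_ss = 1/(1+∞) = 0.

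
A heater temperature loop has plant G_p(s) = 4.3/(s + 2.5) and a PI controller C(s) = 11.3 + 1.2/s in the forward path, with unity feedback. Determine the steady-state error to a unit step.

0

The open loop C(s)G_p(s) has a pole at the origin (type 1), so the static position error constant is infinite and e_ss = 1/(1+∞) = 0.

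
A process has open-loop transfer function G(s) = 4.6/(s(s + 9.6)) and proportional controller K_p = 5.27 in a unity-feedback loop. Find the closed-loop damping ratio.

ζ = 0.975

With unity feedback the closed-loop characteristic equation is s² + 9.6s + 5.27·4.6 = s² + 9.6s + 24.24 = 0.
Matching s² + 2ζω_n s + ω_n²: ω_n = √24.24 = 4.924 rad/s and 2ζω_n = 9.6, so ζ = 9.6/(2·4.924) = 0.975.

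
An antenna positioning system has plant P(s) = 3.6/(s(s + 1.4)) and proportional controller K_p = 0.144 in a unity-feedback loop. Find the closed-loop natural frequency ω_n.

The closed-loop denominator is s(s+1.4) + 0.144·3.6 = s² + 1.4s + 0.5184.
Matching s² + 2ζω_n s + ω_n²: ω_n = √0.5184 = 0.72 rad/s and 2ζω_n = 1.4, so ζ = 1.4/(2·0.72) = 0.972.

ω_n = 0.72 rad/s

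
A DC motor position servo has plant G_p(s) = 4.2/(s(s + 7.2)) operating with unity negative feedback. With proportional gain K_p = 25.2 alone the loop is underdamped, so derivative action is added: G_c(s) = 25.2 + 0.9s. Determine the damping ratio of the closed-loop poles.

ζ = 0.534

Forward path: (25.2 + 0.9s)·4.2/(s(s+7.2)). The closed-loop characteristic equation is s² + (7.2 + 4.2·0.9)s + 4.2·25.2 = 0.
That is s² + 10.98s + 105.8 = 0, so ω_n = 10.29 rad/s and ζ = 10.98/(2·10.29) = 0.5336.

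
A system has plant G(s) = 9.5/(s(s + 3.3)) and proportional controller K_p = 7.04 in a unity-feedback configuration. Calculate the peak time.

The closed-loop denominator s² + 3.3s + 66.88 gives ω_n = √66.88 = 8.178 and ζ = 3.3/(2ω_n) = 0.2018.
Damped frequency ω_d = ω_n√(1−ζ²) = 8.01 rad/s, so peak time T_p = π/ω_d = 0.392 s.

T_p = 0.392 s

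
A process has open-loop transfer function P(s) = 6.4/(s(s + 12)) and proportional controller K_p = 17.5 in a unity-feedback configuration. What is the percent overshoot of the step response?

11.5%

The closed-loop denominator s² + 12s + 112 gives ω_n = √112 = 10.58 and ζ = 12/(2ω_n) = 0.5669.
%OS = 100·exp(−πζ/√(1−ζ²)) = 100·exp(−π·0.5669/√0.6786) = 11.5%.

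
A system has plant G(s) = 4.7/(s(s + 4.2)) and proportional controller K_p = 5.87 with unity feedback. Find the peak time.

T_p = 0.653 s

From 1 + K_pG(s) = 0: s² + 4.2s + 27.59 = 0 ⇒ ω_n = 5.253, ζ = 0.3998.
Damped frequency ω_d = ω_n√(1−ζ²) = 4.814 rad/s, so peak time T_p = π/ω_d = 0.653 s.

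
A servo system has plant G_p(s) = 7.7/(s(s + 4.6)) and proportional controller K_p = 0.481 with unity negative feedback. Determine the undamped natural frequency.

ω_n = 1.92 rad/s

1 + K_p·G_p(s) = 0 gives s² + 4.6s + 3.704 = 0.
Matching s² + 2ζω_n s + ω_n²: ω_n = √3.704 = 1.924 rad/s and 2ζω_n = 4.6, so ζ = 4.6/(2·1.924) = 1.2.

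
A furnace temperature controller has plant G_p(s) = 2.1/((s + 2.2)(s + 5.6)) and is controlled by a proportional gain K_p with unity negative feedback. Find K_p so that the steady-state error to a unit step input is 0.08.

Steady-state error for a unit step on this type-0 loop is 1/(1 + K_p·G_p(0)).
G_p(0) = 0.1705. Require 1/(1 + K_p·0.1705) = 0.08, so 1 + 0.1705·K_p = 12.5.
K_p = (12.5 − 1)/0.1705 = 67.5.

K_p = 67.5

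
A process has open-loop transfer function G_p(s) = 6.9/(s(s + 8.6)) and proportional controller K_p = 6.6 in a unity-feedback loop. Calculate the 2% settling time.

Closed-loop characteristic equation: s² + 8.6s + 45.54 = 0, so ω_n = 6.748 rad/s and ζ = 8.6/(2·6.748) = 0.6372.
2% settling time T_s ≈ 4/(ζω_n) = 4/4.3 = 0.93 s.

T_s ≈ 0.93 s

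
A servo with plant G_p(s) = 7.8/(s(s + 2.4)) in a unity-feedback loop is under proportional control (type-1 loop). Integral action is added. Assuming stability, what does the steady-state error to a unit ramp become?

The integrator raises the loop to type 2, so K_v → ∞ and e_ss to a ramp is zero.

0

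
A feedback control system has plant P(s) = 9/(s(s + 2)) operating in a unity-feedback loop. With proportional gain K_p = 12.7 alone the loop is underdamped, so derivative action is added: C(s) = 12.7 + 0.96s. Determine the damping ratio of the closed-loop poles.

Forward path: (12.7 + 0.96s)·9/(s(s+2)). The closed-loop characteristic equation is s² + (2 + 9·0.96)s + 9·12.7 = 0.
That is s² + 10.64s + 114.3 = 0, so ω_n = 10.69 rad/s and ζ = 10.64/(2·10.69) = 0.4976.

ζ = 0.498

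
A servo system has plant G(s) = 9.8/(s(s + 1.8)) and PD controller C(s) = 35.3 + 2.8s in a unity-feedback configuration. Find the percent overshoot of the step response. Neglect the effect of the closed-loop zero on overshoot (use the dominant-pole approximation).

Forward path: (35.3 + 2.8s)·9.8/(s(s+1.8)). The closed-loop characteristic equation is s² + (1.8 + 9.8·2.8)s + 9.8·35.3 = 0.
That is s² + 29.24s + 345.9 = 0, so ω_n = 18.6 rad/s and ζ = 29.24/(2·18.6) = 0.786.
%OS = 100·exp(−πζ/√(1−ζ²)) = 1.84%.

1.84%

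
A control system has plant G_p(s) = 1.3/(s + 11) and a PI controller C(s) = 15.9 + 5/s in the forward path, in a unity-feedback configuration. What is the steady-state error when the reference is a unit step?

The open loop C(s)G_p(s) has a pole at the origin (type 1), so the static position error constant is infinite and e_ss = 1/(1+∞) = 0.

0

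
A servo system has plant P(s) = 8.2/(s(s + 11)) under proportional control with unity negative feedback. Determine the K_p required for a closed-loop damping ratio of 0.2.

Closed-loop characteristic equation: s² + 11s + K_p·8.2 = 0.
So ω_n = √(8.2K_p) and 2ζω_n = 11, giving ζ = 11/(2√(8.2K_p)).
Setting ζ = 0.2: √(8.2K_p) = 11/(2·0.2) = 27.5, so K_p = 756.2/8.2 = 92.2.

K_p = 92.2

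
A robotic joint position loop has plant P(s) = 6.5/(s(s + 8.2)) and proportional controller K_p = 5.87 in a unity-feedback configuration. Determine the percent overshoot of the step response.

6.15%

From 1 + K_pP(s) = 0: s² + 8.2s + 38.16 = 0 ⇒ ω_n = 6.177, ζ = 0.6638.
%OS = 100·exp(−πζ/√(1−ζ²)) = 100·exp(−π·0.6638/√0.5594) = 6.15%.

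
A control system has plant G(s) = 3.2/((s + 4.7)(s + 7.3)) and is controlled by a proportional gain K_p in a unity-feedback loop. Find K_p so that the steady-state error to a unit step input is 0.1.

For a type-0 loop with proportional control, e_ss = 1/(1 + K_p·G(0)).
G(0) = 0.09327. Require 1/(1 + K_p·0.09327) = 0.1, so 1 + 0.09327·K_p = 10.
K_p = (10 − 1)/0.09327 = 96.5.

K_p = 96.5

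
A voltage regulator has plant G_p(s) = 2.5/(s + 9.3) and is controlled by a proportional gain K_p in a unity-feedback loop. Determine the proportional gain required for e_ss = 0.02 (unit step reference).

K_p = 182

Steady-state error for a unit step on this type-0 loop is 1/(1 + K_p·G_p(0)).
G_p(0) = 0.2688. Require 1/(1 + K_p·0.2688) = 0.02, so 1 + 0.2688·K_p = 50.
K_p = (50 − 1)/0.2688 = 182.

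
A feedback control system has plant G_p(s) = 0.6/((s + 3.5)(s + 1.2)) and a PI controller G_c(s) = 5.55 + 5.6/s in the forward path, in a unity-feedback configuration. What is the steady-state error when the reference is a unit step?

0

The open loop G_c(s)G_p(s) has a pole at the origin (type 1), so the static position error constant is infinite and e_ss = 1/(1+∞) = 0.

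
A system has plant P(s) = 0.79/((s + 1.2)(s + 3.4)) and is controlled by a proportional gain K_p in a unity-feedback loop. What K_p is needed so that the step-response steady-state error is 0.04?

K_p = 124

Steady-state error for a unit step on this type-0 loop is 1/(1 + K_p·P(0)).
P(0) = 0.1936. Require 1/(1 + K_p·0.1936) = 0.04, so 1 + 0.1936·K_p = 25.
K_p = (25 − 1)/0.1936 = 124.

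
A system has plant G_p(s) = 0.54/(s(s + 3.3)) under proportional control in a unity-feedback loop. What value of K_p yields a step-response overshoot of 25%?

K_p = 30.9

From %OS = 100·exp(−πζ/√(1−ζ²)) = 25%, ζ = −ln(0.25)/√(π²+ln²(0.25)) = 0.4037.
Characteristic equation s² + 3.3s + 0.54K_p = 0 gives ζ = 3.3/(2√(0.54K_p)).
Setting ζ = 0.4037: √(0.54K_p) = 3.3/(2·0.4037) = 4.087, so K_p = 16.7/0.54 = 30.9.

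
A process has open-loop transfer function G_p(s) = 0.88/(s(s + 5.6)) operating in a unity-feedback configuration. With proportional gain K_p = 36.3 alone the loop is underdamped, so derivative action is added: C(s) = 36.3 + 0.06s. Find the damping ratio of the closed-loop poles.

ζ = 0.5

Forward path: (36.3 + 0.06s)·0.88/(s(s+5.6)). The closed-loop characteristic equation is s² + (5.6 + 0.88·0.06)s + 0.88·36.3 = 0.
That is s² + 5.653s + 31.94 = 0, so ω_n = 5.652 rad/s and ζ = 5.653/(2·5.652) = 0.5001.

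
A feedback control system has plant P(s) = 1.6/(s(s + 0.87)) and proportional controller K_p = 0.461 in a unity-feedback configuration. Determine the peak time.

T_p = 4.24 s

From 1 + K_pP(s) = 0: s² + 0.87s + 0.7376 = 0 ⇒ ω_n = 0.8588, ζ = 0.5065.
Damped frequency ω_d = ω_n√(1−ζ²) = 0.7405 rad/s, so peak time T_p = π/ω_d = 4.24 s.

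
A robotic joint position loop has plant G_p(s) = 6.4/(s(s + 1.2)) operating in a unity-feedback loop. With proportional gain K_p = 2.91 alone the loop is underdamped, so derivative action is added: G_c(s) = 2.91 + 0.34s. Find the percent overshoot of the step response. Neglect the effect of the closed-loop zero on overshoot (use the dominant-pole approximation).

26.3%

Forward path: (2.91 + 0.34s)·6.4/(s(s+1.2)). The closed-loop characteristic equation is s² + (1.2 + 6.4·0.34)s + 6.4·2.91 = 0.
That is s² + 3.376s + 18.62 = 0, so ω_n = 4.316 rad/s and ζ = 3.376/(2·4.316) = 0.3911.
%OS = 100·exp(−πζ/√(1−ζ²)) = 26.3%.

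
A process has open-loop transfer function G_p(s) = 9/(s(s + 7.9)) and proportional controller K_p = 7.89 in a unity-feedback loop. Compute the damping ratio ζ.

The closed-loop denominator is s(s+7.9) + 7.89·9 = s² + 7.9s + 71.01.
Matching s² + 2ζω_n s + ω_n²: ω_n = √71.01 = 8.427 rad/s and 2ζω_n = 7.9, so ζ = 7.9/(2·8.427) = 0.469.

ζ = 0.469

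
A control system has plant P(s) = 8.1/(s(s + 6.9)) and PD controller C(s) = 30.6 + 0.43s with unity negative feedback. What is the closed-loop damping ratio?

Forward path: (30.6 + 0.43s)·8.1/(s(s+6.9)). The closed-loop characteristic equation is s² + (6.9 + 8.1·0.43)s + 8.1·30.6 = 0.
That is s² + 10.38s + 247.9 = 0, so ω_n = 15.74 rad/s and ζ = 10.38/(2·15.74) = 0.3298.

ζ = 0.33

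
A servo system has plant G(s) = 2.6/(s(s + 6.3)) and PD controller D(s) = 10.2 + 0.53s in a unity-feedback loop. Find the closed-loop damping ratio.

Forward path: (10.2 + 0.53s)·2.6/(s(s+6.3)). The closed-loop characteristic equation is s² + (6.3 + 2.6·0.53)s + 2.6·10.2 = 0.
That is s² + 7.678s + 26.52 = 0, so ω_n = 5.15 rad/s and ζ = 7.678/(2·5.15) = 0.7455.

ζ = 0.745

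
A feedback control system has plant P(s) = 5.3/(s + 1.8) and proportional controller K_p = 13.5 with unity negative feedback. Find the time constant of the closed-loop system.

τ = 0.0136 s

Closed-loop transfer function: T(s) = K_p·P(s)/(1 + K_p·P(s)) = 71.55/(s + 1.8 + 71.55) = 71.55/(s + 73.35).
Time constant τ = 1/73.35 = 0.0136 s.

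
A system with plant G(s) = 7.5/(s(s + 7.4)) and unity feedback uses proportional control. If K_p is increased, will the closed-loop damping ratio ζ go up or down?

ζ = 7.4/(2√(7.5K_p)); increasing K_p raises the denominator, so ζ falls.

decrease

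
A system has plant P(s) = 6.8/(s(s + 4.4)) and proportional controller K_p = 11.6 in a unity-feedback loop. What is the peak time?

Closed-loop characteristic equation: s² + 4.4s + 78.88 = 0, so ω_n = 8.881 rad/s and ζ = 4.4/(2·8.881) = 0.2477.
Damped frequency ω_d = ω_n√(1−ζ²) = 8.605 rad/s, so peak time T_p = π/ω_d = 0.365 s.

T_p = 0.365 s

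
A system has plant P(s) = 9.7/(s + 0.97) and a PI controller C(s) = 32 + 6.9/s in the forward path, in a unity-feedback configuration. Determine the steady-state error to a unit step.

The open loop C(s)P(s) has a pole at the origin (type 1), so the static position error constant is infinite and e_ss = 1/(1+∞) = 0.

0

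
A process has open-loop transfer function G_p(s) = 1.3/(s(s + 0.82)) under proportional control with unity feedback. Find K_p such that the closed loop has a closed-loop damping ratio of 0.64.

K_p = 0.316

Closed-loop characteristic equation: s² + 0.82s + K_p·1.3 = 0.
So ω_n = √(1.3K_p) and 2ζω_n = 0.82, giving ζ = 0.82/(2√(1.3K_p)).
Setting ζ = 0.64: √(1.3K_p) = 0.82/(2·0.64) = 0.6406, so K_p = 0.4104/1.3 = 0.316.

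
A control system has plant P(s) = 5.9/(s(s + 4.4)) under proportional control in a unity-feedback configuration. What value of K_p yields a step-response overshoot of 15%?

K_p = 3.07

From %OS = 100·exp(−πζ/√(1−ζ²)) = 15%, ζ = −ln(0.15)/√(π²+ln²(0.15)) = 0.5169.
Characteristic equation s² + 4.4s + 5.9K_p = 0 gives ζ = 4.4/(2√(5.9K_p)).
Setting ζ = 0.5169: √(5.9K_p) = 4.4/(2·0.5169) = 4.256, so K_p = 18.11/5.9 = 3.07.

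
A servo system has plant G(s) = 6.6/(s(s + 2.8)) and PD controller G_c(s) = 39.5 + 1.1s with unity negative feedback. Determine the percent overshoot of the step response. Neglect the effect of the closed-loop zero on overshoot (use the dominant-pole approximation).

35.7%

Forward path: (39.5 + 1.1s)·6.6/(s(s+2.8)). The closed-loop characteristic equation is s² + (2.8 + 6.6·1.1)s + 6.6·39.5 = 0.
That is s² + 10.06s + 260.7 = 0, so ω_n = 16.15 rad/s and ζ = 10.06/(2·16.15) = 0.3115.
%OS = 100·exp(−πζ/√(1−ζ²)) = 35.7%.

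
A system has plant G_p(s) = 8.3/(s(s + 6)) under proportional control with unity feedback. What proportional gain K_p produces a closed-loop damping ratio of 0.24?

K_p = 18.8

Closed-loop characteristic equation: s² + 6s + K_p·8.3 = 0.
So ω_n = √(8.3K_p) and 2ζω_n = 6, giving ζ = 6/(2√(8.3K_p)).
Setting ζ = 0.24: √(8.3K_p) = 6/(2·0.24) = 12.5, so K_p = 156.2/8.3 = 18.8.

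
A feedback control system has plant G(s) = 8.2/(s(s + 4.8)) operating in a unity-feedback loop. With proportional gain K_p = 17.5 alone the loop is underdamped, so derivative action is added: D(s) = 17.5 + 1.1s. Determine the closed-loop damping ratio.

Forward path: (17.5 + 1.1s)·8.2/(s(s+4.8)). The closed-loop characteristic equation is s² + (4.8 + 8.2·1.1)s + 8.2·17.5 = 0.
That is s² + 13.82s + 143.5 = 0, so ω_n = 11.98 rad/s and ζ = 13.82/(2·11.98) = 0.5768.

ζ = 0.577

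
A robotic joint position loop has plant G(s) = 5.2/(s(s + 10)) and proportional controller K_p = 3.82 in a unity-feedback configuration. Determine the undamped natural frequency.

With unity feedback the closed-loop characteristic equation is s² + 10s + 3.82·5.2 = s² + 10s + 19.86 = 0.
So ω_n² = 19.86 ⇒ ω_n = 4.457 rad/s, and ζ = 10/(2ω_n) = 1.12.

ω_n = 4.46 rad/s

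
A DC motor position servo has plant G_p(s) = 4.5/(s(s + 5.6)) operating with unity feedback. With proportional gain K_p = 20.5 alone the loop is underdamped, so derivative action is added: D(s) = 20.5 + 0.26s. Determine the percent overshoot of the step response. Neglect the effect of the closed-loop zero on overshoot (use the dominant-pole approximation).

30.6%

Forward path: (20.5 + 0.26s)·4.5/(s(s+5.6)). The closed-loop characteristic equation is s² + (5.6 + 4.5·0.26)s + 4.5·20.5 = 0.
That is s² + 6.77s + 92.25 = 0, so ω_n = 9.605 rad/s and ζ = 6.77/(2·9.605) = 0.3524.
%OS = 100·exp(−πζ/√(1−ζ²)) = 30.6%.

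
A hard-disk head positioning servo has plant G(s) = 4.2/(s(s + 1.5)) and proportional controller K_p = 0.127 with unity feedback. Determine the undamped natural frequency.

ω_n = 0.73 rad/s

With unity feedback the closed-loop characteristic equation is s² + 1.5s + 0.127·4.2 = s² + 1.5s + 0.5334 = 0.
So ω_n² = 0.5334 ⇒ ω_n = 0.7303 rad/s, and ζ = 1.5/(2ω_n) = 1.03.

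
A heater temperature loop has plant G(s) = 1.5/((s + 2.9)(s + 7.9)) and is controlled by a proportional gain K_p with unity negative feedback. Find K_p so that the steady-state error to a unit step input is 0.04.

Steady-state error for a unit step on this type-0 loop is 1/(1 + K_p·G(0)).
G(0) = 0.06547. Require 1/(1 + K_p·0.06547) = 0.04, so 1 + 0.06547·K_p = 25.
K_p = (25 − 1)/0.06547 = 367.

K_p = 367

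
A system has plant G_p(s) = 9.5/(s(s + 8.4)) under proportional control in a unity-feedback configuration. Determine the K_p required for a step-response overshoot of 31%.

From %OS = 100·exp(−πζ/√(1−ζ²)) = 31%, ζ = −ln(0.31)/√(π²+ln²(0.31)) = 0.3493.
Characteristic equation s² + 8.4s + 9.5K_p = 0 gives ζ = 8.4/(2√(9.5K_p)).
Setting ζ = 0.3493: √(9.5K_p) = 8.4/(2·0.3493) = 12.02, so K_p = 144.6/9.5 = 15.2.

K_p = 15.2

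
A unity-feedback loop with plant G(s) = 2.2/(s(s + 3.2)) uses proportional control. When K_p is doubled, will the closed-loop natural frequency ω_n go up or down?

ω_n = √(2.2·K_p), which grows with K_p.

increase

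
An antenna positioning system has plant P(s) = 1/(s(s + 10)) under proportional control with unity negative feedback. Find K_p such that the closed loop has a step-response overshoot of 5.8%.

From %OS = 100·exp(−πζ/√(1−ζ²)) = 5.8%, ζ = −ln(0.058)/√(π²+ln²(0.058)) = 0.6716.
Characteristic equation s² + 10s + 1K_p = 0 gives ζ = 10/(2√(1K_p)).
Setting ζ = 0.6716: √(1K_p) = 10/(2·0.6716) = 7.445, so K_p = 55.43/1 = 55.4.

K_p = 55.4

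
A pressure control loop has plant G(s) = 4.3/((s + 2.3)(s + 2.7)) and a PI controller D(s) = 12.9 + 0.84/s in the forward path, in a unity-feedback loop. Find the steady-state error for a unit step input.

0

The open loop D(s)G(s) has a pole at the origin (type 1), so the static position error constant is infinite and e_ss = 1/(1+∞) = 0.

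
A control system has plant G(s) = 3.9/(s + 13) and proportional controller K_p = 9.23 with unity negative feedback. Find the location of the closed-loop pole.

s = -49

Closed-loop transfer function: T(s) = K_p·G(s)/(1 + K_p·G(s)) = 36/(s + 13 + 36) = 36/(s + 49).
The closed-loop pole is at s = −49.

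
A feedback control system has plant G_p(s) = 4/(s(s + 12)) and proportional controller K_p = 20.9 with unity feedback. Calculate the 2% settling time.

T_s ≈ 0.667 s

The closed-loop denominator s² + 12s + 83.6 gives ω_n = √83.6 = 9.143 and ζ = 12/(2ω_n) = 0.6562.
2% settling time T_s ≈ 4/(ζω_n) = 4/6 = 0.667 s.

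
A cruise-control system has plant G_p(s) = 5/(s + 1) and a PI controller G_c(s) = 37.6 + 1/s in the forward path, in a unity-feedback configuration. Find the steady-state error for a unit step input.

0

The open loop G_c(s)G_p(s) has a pole at the origin (type 1), so the static position error constant is infinite and e_ss = 1/(1+∞) = 0.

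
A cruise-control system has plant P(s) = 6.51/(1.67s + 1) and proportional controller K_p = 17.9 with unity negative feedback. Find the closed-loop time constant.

Closed loop: T(s) = K_p·P/(1+K_p·P) = 116.5/(1.67s + 1 + 116.5), with pole at s = −(1 + 116.5)/1.67 = −70.38.
Closed-loop time constant τ = 1/70.38 = 0.0142 s.

τ = 0.0142 s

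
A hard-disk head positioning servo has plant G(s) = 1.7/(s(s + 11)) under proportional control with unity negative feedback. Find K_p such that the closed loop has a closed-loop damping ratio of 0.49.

Closed-loop characteristic equation: s² + 11s + K_p·1.7 = 0.
So ω_n = √(1.7K_p) and 2ζω_n = 11, giving ζ = 11/(2√(1.7K_p)).
Setting ζ = 0.49: √(1.7K_p) = 11/(2·0.49) = 11.22, so K_p = 126/1.7 = 74.1.

K_p = 74.1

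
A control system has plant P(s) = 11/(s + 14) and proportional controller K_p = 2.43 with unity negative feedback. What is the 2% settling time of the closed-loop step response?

T_s ≈ 0.0982 s

Closed-loop transfer function: T(s) = K_p·P(s)/(1 + K_p·P(s)) = 26.73/(s + 14 + 26.73) = 26.73/(s + 40.73).
Time constant τ = 1/40.73 = 0.02455 s, so the 2% settling time is about 4τ = 0.0982 s.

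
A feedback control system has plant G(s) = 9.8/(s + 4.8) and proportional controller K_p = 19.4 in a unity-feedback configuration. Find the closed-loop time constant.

Closed-loop transfer function: T(s) = K_p·G(s)/(1 + K_p·G(s)) = 190.1/(s + 4.8 + 190.1) = 190.1/(s + 194.9).
Time constant τ = 1/194.9 = 0.00513 s.

τ = 0.00513 s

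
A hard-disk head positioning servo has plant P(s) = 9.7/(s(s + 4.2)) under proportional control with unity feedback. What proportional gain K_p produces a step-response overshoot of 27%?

K_p = 3.07

From %OS = 100·exp(−πζ/√(1−ζ²)) = 27%, ζ = −ln(0.27)/√(π²+ln²(0.27)) = 0.3847.
Characteristic equation s² + 4.2s + 9.7K_p = 0 gives ζ = 4.2/(2√(9.7K_p)).
Setting ζ = 0.3847: √(9.7K_p) = 4.2/(2·0.3847) = 5.459, so K_p = 29.8/9.7 = 3.07.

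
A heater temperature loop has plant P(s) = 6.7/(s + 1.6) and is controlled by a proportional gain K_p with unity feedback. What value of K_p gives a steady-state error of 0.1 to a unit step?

Steady-state error for a unit step on this type-0 loop is 1/(1 + K_p·P(0)).
P(0) = 4.188. Require 1/(1 + K_p·4.188) = 0.1, so 1 + 4.188·K_p = 10.
K_p = (10 − 1)/4.188 = 2.15.

K_p = 2.15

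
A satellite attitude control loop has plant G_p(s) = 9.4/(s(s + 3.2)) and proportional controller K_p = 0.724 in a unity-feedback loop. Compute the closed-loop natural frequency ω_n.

The closed-loop denominator is s(s+3.2) + 0.724·9.4 = s² + 3.2s + 6.806.
So ω_n² = 6.806 ⇒ ω_n = 2.609 rad/s, and ζ = 3.2/(2ω_n) = 0.613.

ω_n = 2.61 rad/s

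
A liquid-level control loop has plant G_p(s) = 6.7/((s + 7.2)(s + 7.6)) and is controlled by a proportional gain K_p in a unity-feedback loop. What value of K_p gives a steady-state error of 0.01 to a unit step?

K_p = 809

For a type-0 loop with proportional control, e_ss = 1/(1 + K_p·G_p(0)).
G_p(0) = 0.1224. Require 1/(1 + K_p·0.1224) = 0.01, so 1 + 0.1224·K_p = 100.
K_p = (100 − 1)/0.1224 = 809.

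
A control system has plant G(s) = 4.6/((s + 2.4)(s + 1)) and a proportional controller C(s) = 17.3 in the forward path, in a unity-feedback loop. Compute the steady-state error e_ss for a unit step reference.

0.0293

The loop is type 0. Static position error constant K_pos = C(0)·G(0) = 17.3·1.917 = 33.16.
Steady-state error to a unit step: e_ss = 1/(1+K_pos) = 1/34.16 = 0.0293.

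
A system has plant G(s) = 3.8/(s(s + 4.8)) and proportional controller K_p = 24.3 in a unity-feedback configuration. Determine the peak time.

From 1 + K_pG(s) = 0: s² + 4.8s + 92.34 = 0 ⇒ ω_n = 9.609, ζ = 0.2498.
Damped frequency ω_d = ω_n√(1−ζ²) = 9.305 rad/s, so peak time T_p = π/ω_d = 0.338 s.

T_p = 0.338 s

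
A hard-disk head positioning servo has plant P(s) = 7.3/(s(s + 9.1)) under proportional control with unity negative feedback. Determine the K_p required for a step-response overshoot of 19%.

From %OS = 100·exp(−πζ/√(1−ζ²)) = 19%, ζ = −ln(0.19)/√(π²+ln²(0.19)) = 0.4673.
Characteristic equation s² + 9.1s + 7.3K_p = 0 gives ζ = 9.1/(2√(7.3K_p)).
Setting ζ = 0.4673: √(7.3K_p) = 9.1/(2·0.4673) = 9.736, so K_p = 94.79/7.3 = 13.

K_p = 13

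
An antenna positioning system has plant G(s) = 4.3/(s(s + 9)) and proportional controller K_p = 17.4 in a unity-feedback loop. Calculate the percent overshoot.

From 1 + K_pG(s) = 0: s² + 9s + 74.82 = 0 ⇒ ω_n = 8.65, ζ = 0.5202.
%OS = 100·exp(−πζ/√(1−ζ²)) = 100·exp(−π·0.5202/√0.7294) = 14.8%.

14.8%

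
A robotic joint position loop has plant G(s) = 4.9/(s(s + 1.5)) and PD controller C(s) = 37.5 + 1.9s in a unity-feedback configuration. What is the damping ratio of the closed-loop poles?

ζ = 0.399

Forward path: (37.5 + 1.9s)·4.9/(s(s+1.5)). The closed-loop characteristic equation is s² + (1.5 + 4.9·1.9)s + 4.9·37.5 = 0.
That is s² + 10.81s + 183.8 = 0, so ω_n = 13.56 rad/s and ζ = 10.81/(2·13.56) = 0.3987.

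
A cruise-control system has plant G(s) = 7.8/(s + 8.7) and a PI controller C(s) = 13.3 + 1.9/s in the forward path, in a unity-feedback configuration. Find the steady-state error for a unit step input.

0

The open loop C(s)G(s) has a pole at the origin (type 1), so the static position error constant is infinite and e_ss = 1/(1+∞) = 0.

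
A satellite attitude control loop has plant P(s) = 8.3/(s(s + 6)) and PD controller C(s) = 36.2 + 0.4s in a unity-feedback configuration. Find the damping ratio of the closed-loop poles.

Forward path: (36.2 + 0.4s)·8.3/(s(s+6)). The closed-loop characteristic equation is s² + (6 + 8.3·0.4)s + 8.3·36.2 = 0.
That is s² + 9.32s + 300.5 = 0, so ω_n = 17.33 rad/s and ζ = 9.32/(2·17.33) = 0.2688.

ζ = 0.269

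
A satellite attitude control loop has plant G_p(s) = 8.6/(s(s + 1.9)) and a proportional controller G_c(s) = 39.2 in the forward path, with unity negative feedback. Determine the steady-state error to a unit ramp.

0.00564

The loop has one pole at the origin (type 1). Velocity error constant K_v = lim_{s→0} s·G_c(s)G_p(s) = 39.2·8.6/1.9 = 177.4.
Steady-state error to a unit ramp: e_ss = 1/K_v = 0.00564.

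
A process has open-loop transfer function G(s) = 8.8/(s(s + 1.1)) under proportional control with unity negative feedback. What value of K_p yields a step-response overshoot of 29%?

K_p = 0.256

From %OS = 100·exp(−πζ/√(1−ζ²)) = 29%, ζ = −ln(0.29)/√(π²+ln²(0.29)) = 0.3666.
Characteristic equation s² + 1.1s + 8.8K_p = 0 gives ζ = 1.1/(2√(8.8K_p)).
Setting ζ = 0.3666: √(8.8K_p) = 1.1/(2·0.3666) = 1.5, so K_p = 2.251/8.8 = 0.256.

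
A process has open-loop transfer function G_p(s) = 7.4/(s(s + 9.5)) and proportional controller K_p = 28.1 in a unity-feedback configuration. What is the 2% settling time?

The closed-loop denominator s² + 9.5s + 207.9 gives ω_n = √207.9 = 14.42 and ζ = 9.5/(2ω_n) = 0.3294.
2% settling time T_s ≈ 4/(ζω_n) = 4/4.75 = 0.842 s.

T_s ≈ 0.842 s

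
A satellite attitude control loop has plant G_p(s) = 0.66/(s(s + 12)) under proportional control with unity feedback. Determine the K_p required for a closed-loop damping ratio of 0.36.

K_p = 421

Closed-loop characteristic equation: s² + 12s + K_p·0.66 = 0.
So ω_n = √(0.66K_p) and 2ζω_n = 12, giving ζ = 12/(2√(0.66K_p)).
Setting ζ = 0.36: √(0.66K_p) = 12/(2·0.36) = 16.67, so K_p = 277.8/0.66 = 421.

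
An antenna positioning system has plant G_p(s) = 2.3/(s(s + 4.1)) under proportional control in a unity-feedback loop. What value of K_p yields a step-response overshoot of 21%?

From %OS = 100·exp(−πζ/√(1−ζ²)) = 21%, ζ = −ln(0.21)/√(π²+ln²(0.21)) = 0.4449.
Characteristic equation s² + 4.1s + 2.3K_p = 0 gives ζ = 4.1/(2√(2.3K_p)).
Setting ζ = 0.4449: √(2.3K_p) = 4.1/(2·0.4449) = 4.608, so K_p = 21.23/2.3 = 9.23.

K_p = 9.23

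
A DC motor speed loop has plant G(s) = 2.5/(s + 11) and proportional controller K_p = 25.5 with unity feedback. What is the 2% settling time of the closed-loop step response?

Closed-loop transfer function: T(s) = K_p·G(s)/(1 + K_p·G(s)) = 63.75/(s + 11 + 63.75) = 63.75/(s + 74.75).
Time constant τ = 1/74.75 = 0.01338 s, so the 2% settling time is about 4τ = 0.0535 s.

T_s ≈ 0.0535 s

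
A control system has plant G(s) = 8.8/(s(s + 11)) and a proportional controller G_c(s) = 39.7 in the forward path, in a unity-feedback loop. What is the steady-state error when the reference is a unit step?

0

The open loop G_c(s)G(s) has a pole at the origin (type 1), so the static position error constant is infinite and e_ss = 1/(1+∞) = 0.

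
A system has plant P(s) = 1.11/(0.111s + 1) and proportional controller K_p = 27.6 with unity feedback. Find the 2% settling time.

Closed loop: T(s) = K_p·P/(1+K_p·P) = 30.64/(0.111s + 1 + 30.64), with pole at s = −(1 + 30.64)/0.111 = −285.
τ = 1/285 = 0.003509 s, so 2% settling time ≈ 4τ = 0.014 s.

T_s ≈ 0.014 s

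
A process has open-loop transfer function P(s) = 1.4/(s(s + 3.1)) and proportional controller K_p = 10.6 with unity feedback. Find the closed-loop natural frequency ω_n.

ω_n = 3.85 rad/s

With unity feedback the closed-loop characteristic equation is s² + 3.1s + 10.6·1.4 = s² + 3.1s + 14.84 = 0.
Matching s² + 2ζω_n s + ω_n²: ω_n = √14.84 = 3.852 rad/s and 2ζω_n = 3.1, so ζ = 3.1/(2·3.852) = 0.402.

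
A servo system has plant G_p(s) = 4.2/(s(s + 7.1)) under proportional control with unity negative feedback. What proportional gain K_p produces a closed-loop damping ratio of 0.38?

Closed-loop characteristic equation: s² + 7.1s + K_p·4.2 = 0.
So ω_n = √(4.2K_p) and 2ζω_n = 7.1, giving ζ = 7.1/(2√(4.2K_p)).
Setting ζ = 0.38: √(4.2K_p) = 7.1/(2·0.38) = 9.342, so K_p = 87.27/4.2 = 20.8.

K_p = 20.8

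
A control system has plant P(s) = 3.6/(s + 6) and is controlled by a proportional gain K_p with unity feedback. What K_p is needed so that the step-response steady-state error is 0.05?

The loop is type 0, so e_ss(step) = 1/(1 + K_pos) with K_pos = K_p·P(0).
P(0) = 0.6. Require 1/(1 + K_p·0.6) = 0.05, so 1 + 0.6·K_p = 20.
K_p = (20 − 1)/0.6 = 31.7.

K_p = 31.7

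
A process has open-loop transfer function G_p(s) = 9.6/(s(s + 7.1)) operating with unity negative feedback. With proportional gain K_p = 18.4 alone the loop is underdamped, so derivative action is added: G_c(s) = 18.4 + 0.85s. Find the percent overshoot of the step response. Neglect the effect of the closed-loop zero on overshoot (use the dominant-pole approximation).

11.1%

Forward path: (18.4 + 0.85s)·9.6/(s(s+7.1)). The closed-loop characteristic equation is s² + (7.1 + 9.6·0.85)s + 9.6·18.4 = 0.
That is s² + 15.26s + 176.6 = 0, so ω_n = 13.29 rad/s and ζ = 15.26/(2·13.29) = 0.5741.
%OS = 100·exp(−πζ/√(1−ζ²)) = 11.1%.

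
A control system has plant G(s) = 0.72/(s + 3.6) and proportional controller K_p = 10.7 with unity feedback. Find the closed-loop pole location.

Closed-loop transfer function: T(s) = K_p·G(s)/(1 + K_p·G(s)) = 7.704/(s + 3.6 + 7.704) = 7.704/(s + 11.3).
The closed-loop pole is at s = −11.3.

s = -11.3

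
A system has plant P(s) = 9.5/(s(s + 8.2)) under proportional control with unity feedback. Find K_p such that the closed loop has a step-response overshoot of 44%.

From %OS = 100·exp(−πζ/√(1−ζ²)) = 44%, ζ = −ln(0.44)/√(π²+ln²(0.44)) = 0.2528.
Characteristic equation s² + 8.2s + 9.5K_p = 0 gives ζ = 8.2/(2√(9.5K_p)).
Setting ζ = 0.2528: √(9.5K_p) = 8.2/(2·0.2528) = 16.22, so K_p = 263/9.5 = 27.7.

K_p = 27.7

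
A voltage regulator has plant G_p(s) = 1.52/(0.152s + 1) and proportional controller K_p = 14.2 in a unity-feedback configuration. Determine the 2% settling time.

Closed loop: T(s) = K_p·G_p/(1+K_p·G_p) = 21.58/(0.152s + 1 + 21.58), with pole at s = −(1 + 21.58)/0.152 = −148.6.
τ = 1/148.6 = 0.00673 s, so 2% settling time ≈ 4τ = 0.0269 s.

T_s ≈ 0.0269 s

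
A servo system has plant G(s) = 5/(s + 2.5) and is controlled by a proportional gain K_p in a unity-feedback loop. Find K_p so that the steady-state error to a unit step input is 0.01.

For a type-0 loop with proportional control, e_ss = 1/(1 + K_p·G(0)).
G(0) = 2. Require 1/(1 + K_p·2) = 0.01, so 1 + 2·K_p = 100.
K_p = (100 − 1)/2 = 49.5.

K_p = 49.5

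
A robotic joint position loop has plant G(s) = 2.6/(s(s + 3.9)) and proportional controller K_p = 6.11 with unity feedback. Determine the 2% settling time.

The closed-loop denominator s² + 3.9s + 15.89 gives ω_n = √15.89 = 3.986 and ζ = 3.9/(2ω_n) = 0.4892.
2% settling time T_s ≈ 4/(ζω_n) = 4/1.95 = 2.05 s.

T_s ≈ 2.05 s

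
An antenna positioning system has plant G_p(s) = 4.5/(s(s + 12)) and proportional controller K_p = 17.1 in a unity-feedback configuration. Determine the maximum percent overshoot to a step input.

5.26%

From 1 + K_pG_p(s) = 0: s² + 12s + 76.95 = 0 ⇒ ω_n = 8.772, ζ = 0.684.
%OS = 100·exp(−πζ/√(1−ζ²)) = 100·exp(−π·0.684/√0.5322) = 5.26%.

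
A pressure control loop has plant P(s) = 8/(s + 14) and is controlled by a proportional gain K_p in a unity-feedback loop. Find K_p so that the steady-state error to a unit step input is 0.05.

K_p = 33.2

The loop is type 0, so e_ss(step) = 1/(1 + K_pos) with K_pos = K_p·P(0).
P(0) = 0.5714. Require 1/(1 + K_p·0.5714) = 0.05, so 1 + 0.5714·K_p = 20.
K_p = (20 − 1)/0.5714 = 33.2.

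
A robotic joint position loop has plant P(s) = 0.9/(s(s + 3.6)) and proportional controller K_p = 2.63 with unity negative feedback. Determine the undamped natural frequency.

The closed-loop denominator is s(s+3.6) + 2.63·0.9 = s² + 3.6s + 2.367.
Matching s² + 2ζω_n s + ω_n²: ω_n = √2.367 = 1.539 rad/s and 2ζω_n = 3.6, so ζ = 3.6/(2·1.539) = 1.17.

ω_n = 1.54 rad/s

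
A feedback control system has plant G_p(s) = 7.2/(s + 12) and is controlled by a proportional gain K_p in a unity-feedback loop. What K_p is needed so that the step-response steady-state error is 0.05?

The loop is type 0, so e_ss(step) = 1/(1 + K_pos) with K_pos = K_p·G_p(0).
G_p(0) = 0.6. Require 1/(1 + K_p·0.6) = 0.05, so 1 + 0.6·K_p = 20.
K_p = (20 − 1)/0.6 = 31.7.

K_p = 31.7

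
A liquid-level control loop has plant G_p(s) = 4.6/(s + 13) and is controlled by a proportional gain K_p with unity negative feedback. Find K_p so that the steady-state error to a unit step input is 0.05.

K_p = 53.7

For a type-0 loop with proportional control, e_ss = 1/(1 + K_p·G_p(0)).
G_p(0) = 0.3538. Require 1/(1 + K_p·0.3538) = 0.05, so 1 + 0.3538·K_p = 20.
K_p = (20 − 1)/0.3538 = 53.7.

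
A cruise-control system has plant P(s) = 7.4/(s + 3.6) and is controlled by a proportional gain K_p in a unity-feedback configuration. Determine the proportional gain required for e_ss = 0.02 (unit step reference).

K_p = 23.8

For a type-0 loop with proportional control, e_ss = 1/(1 + K_p·P(0)).
P(0) = 2.056. Require 1/(1 + K_p·2.056) = 0.02, so 1 + 2.056·K_p = 50.
K_p = (50 − 1)/2.056 = 23.8.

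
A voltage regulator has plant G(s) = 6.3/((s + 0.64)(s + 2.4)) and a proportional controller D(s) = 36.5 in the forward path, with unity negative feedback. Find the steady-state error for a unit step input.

0.00664

The loop is type 0. Static position error constant K_pos = D(0)·G(0) = 36.5·4.102 = 149.7.
Steady-state error to a unit step: e_ss = 1/(1+K_pos) = 1/150.7 = 0.00664.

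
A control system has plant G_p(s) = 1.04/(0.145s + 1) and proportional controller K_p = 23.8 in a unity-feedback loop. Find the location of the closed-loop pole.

s = -177.6

Closed loop: T(s) = K_p·G_p/(1+K_p·G_p) = 24.75/(0.145s + 1 + 24.75), with pole at s = −(1 + 24.75)/0.145 = −177.6.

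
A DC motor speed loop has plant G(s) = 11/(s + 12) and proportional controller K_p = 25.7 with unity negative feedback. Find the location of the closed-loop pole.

s = -294.7

Closed-loop transfer function: T(s) = K_p·G(s)/(1 + K_p·G(s)) = 282.7/(s + 12 + 282.7) = 282.7/(s + 294.7).
The closed-loop pole is at s = −294.7.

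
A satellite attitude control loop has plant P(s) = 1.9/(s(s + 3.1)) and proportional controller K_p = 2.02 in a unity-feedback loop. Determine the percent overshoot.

1.72%

The closed-loop denominator s² + 3.1s + 3.838 gives ω_n = √3.838 = 1.959 and ζ = 3.1/(2ω_n) = 0.7912.
%OS = 100·exp(−πζ/√(1−ζ²)) = 100·exp(−π·0.7912/√0.374) = 1.72%.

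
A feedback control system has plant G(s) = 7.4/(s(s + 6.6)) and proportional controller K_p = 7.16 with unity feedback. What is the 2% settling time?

The closed-loop denominator s² + 6.6s + 52.98 gives ω_n = √52.98 = 7.279 and ζ = 6.6/(2ω_n) = 0.4534.
2% settling time T_s ≈ 4/(ζω_n) = 4/3.3 = 1.21 s.

T_s ≈ 1.21 s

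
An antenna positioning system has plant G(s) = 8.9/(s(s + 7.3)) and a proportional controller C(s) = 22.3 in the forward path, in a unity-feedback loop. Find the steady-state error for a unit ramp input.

0.0368

The loop has one pole at the origin (type 1). Velocity error constant K_v = lim_{s→0} s·C(s)G(s) = 22.3·8.9/7.3 = 27.19.
Steady-state error to a unit ramp: e_ss = 1/K_v = 0.0368.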